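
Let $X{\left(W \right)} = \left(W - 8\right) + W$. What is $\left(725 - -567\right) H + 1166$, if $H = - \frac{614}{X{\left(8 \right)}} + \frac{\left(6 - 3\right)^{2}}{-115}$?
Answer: $- \frac{11281053}{115} \approx -98096.0$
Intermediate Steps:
$X{\left(W \right)} = -8 + 2 W$ ($X{\left(W \right)} = \left(-8 + W\right) + W = -8 + 2 W$)
$H = - \frac{35341}{460}$ ($H = - \frac{614}{-8 + 2 \cdot 8} + \frac{\left(6 - 3\right)^{2}}{-115} = - \frac{614}{-8 + 16} + 3^{2} \left(- \frac{1}{115}\right) = - \frac{614}{8} + 9 \left(- \frac{1}{115}\right) = \left(-614\right) \frac{1}{8} - \frac{9}{115} = - \frac{307}{4} - \frac{9}{115} = - \frac{35341}{460} \approx -76.828$)
$\left(725 - -567\right) H + 1166 = \left(725 - -567\right) \left(- \frac{35341}{460}\right) + 1166 = \left(725 + 567\right) \left(- \frac{35341}{460}\right) + 1166 = 1292 \left(- \frac{35341}{460}\right) + 1166 = - \frac{11415143}{115} + 1166 = - \frac{11281053}{115}$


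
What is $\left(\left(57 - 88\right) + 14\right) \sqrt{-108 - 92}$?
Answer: $- 170 i \sqrt{2} \approx - 240.42 i$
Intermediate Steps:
$\left(\left(57 - 88\right) + 14\right) \sqrt{-108 - 92} = \left(\left(57 - 88\right) + 14\right) \sqrt{-200} = \left(-31 + 14\right) 10 i \sqrt{2} = - 17 \cdot 10 i \sqrt{2} = - 170 i \sqrt{2}$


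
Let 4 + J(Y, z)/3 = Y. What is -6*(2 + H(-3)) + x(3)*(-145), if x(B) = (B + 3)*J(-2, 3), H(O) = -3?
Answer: 15666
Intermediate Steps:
J(Y, z) = -12 + 3*Y
x(B) = -54 - 18*B (x(B) = (B + 3)*(-12 + 3*(-2)) = (3 + B)*(-12 - 6) = (3 + B)*(-18) = -54 - 18*B)
-6*(2 + H(-3)) + x(3)*(-145) = -6*(2 - 3) + (-54 - 18*3)*(-145) = -6*(-1) + (-54 - 54)*(-145) = 6 - 108*(-145) = 6 + 15660 = 15666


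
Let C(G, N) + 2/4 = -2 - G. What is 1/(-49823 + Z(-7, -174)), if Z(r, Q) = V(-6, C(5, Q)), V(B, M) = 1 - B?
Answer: -1/49816 ≈ -2.0074e-5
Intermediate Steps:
C(G, N) = -5/2 - G (C(G, N) = -½ + (-2 - G) = -5/2 - G)
Z(r, Q) = 7 (Z(r, Q) = 1 - 1*(-6) = 1 + 6 = 7)
1/(-49823 + Z(-7, -174)) = 1/(-49823 + 7) = 1/(-49816) = -1/49816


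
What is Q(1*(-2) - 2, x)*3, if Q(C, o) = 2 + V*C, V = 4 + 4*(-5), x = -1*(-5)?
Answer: 198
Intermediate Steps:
x = 5
V = -16 (V = 4 - 20 = -16)
Q(C, o) = 2 - 16*C
Q(1*(-2) - 2, x)*3 = (2 - 16*(1*(-2) - 2))*3 = (2 - 16*(-2 - 2))*3 = (2 - 16*(-4))*3 = (2 + 64)*3 = 66*3 = 198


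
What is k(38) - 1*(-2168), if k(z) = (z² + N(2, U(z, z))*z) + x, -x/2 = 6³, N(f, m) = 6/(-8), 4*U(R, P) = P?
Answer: 6303/2 ≈ 3151.5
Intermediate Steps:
U(R, P) = P/4
N(f, m) = -¾ (N(f, m) = 6*(-⅛) = -¾)
x = -432 (x = -2*6³ = -2*216 = -432)
k(z) = -432 + z² - 3*z/4 (k(z) = (z² - 3*z/4) - 432 = -432 + z² - 3*z/4)
k(38) - 1*(-2168) = (-432 + 38² - ¾*38) - 1*(-2168) = (-432 + 1444 - 57/2) + 2168 = 1967/2 + 2168 = 6303/2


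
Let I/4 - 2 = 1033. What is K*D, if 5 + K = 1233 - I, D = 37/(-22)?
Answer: 53872/11 ≈ 4897.5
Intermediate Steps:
I = 4140 (I = 8 + 4*1033 = 8 + 4132 = 4140)
D = -37/22 (D = 37*(-1/22) = -37/22 ≈ -1.6818)
K = -2912 (K = -5 + (1233 - 1*4140) = -5 + (1233 - 4140) = -5 - 2907 = -2912)
K*D = -2912*(-37/22) = 53872/11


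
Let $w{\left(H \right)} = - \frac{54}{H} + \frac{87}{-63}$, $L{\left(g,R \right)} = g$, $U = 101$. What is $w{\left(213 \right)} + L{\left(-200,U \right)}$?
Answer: $- \frac{300637}{1491} \approx -201.63$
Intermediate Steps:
$w{\left(H \right)} = - \frac{29}{21} - \frac{54}{H}$ ($w{\left(H \right)} = - \frac{54}{H} + 87 \left(- \frac{1}{63}\right) = - \frac{54}{H} - \frac{29}{21} = - \frac{29}{21} - \frac{54}{H}$)
$w{\left(213 \right)} + L{\left(-200,U \right)} = \left(- \frac{29}{21} - \frac{54}{213}\right) - 200 = \left(- \frac{29}{21} - \frac{18}{71}\right) - 200 = - \frac{2437}{1491} - 200 = - \frac{300637}{1491}$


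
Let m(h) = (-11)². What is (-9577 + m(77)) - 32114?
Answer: -41570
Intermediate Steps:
m(h) = 121
(-9577 + m(77)) - 32114 = (-9577 + 121) - 32114 = -9456 - 32114 = -41570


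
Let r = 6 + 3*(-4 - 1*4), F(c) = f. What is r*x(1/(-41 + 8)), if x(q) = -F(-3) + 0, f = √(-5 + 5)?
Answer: 0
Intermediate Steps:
f = 0 (f = √0 = 0)
F(c) = 0
x(q) = 0 (x(q) = -1*0 + 0 = 0 + 0 = 0)
r = -18 (r = 6 + 3*(-4 - 4) = 6 + 3*(-8) = 6 - 24 = -18)
r*x(1/(-41 + 8)) = -18*0 = 0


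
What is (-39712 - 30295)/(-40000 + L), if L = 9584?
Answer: 70007/30416 ≈ 2.3017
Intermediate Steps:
(-39712 - 30295)/(-40000 + L) = (-39712 - 30295)/(-40000 + 9584) = -70007/(-30416) = -70007*(-1/30416) = 70007/30416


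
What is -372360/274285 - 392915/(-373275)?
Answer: -1248879529/4095349335 ≈ -0.30495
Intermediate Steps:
-372360/274285 - 392915/(-373275) = -372360*1/274285 - 392915*(-1/373275) = -74472/54857 + 78583/74655 = -1248879529/4095349335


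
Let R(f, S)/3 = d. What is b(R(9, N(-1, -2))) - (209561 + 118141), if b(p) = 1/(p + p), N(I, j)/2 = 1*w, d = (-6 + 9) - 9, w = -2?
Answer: -11797273/36 ≈ -3.2770e+5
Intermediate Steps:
d = -6 (d = 3 - 9 = -6)
N(I, j) = -4 (N(I, j) = 2*(1*(-2)) = 2*(-2) = -4)
R(f, S) = -18 (R(f, S) = 3*(-6) = -18)
b(p) = 1/(2*p)
b(R(9, N(-1, -2))) - (209561 + 118141) = (½)/(-18) - (209561 + 118141) = (½)*(-1/18) - 1*327702 = -1/36 - 327702 = -11797273/36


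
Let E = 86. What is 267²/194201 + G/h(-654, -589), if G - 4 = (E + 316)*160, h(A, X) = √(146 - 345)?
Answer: 71289/194201 - 64324*I*√199/199 ≈ 0.36709 - 4559.8*I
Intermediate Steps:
h(A, X) = I*√199 (h(A, X) = √(-199) = I*√199)
G = 64324 (G = 4 + (86 + 316)*160 = 4 + 402*160 = 4 + 64320 = 64324)
267²/194201 + G/h(-654, -589) = 267²/194201 + 64324/((I*√199)) = 71289*(1/194201) + 64324*(-I*√199/199) = 71289/194201 - 64324*I*√199/199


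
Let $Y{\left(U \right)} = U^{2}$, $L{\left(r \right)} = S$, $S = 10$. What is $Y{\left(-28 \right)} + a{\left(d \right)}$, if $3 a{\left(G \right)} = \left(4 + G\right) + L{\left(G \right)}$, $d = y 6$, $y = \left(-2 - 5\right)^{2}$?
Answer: $\frac{2660}{3} \approx 886.67$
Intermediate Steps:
$y = 49$ ($y = \left(-7\right)^{2} = 49$)
$L{\left(r \right)} = 10$
$d = 294$ ($d = 49 \cdot 6 = 294$)
$a{\left(G \right)} = \frac{14}{3} + \frac{G}{3}$ ($a{\left(G \right)} = \frac{\left(4 + G\right) + 10}{3} = \frac{14 + G}{3} = \frac{14}{3} + \frac{G}{3}$)
$Y{\left(-28 \right)} + a{\left(d \right)} = \left(-28\right)^{2} + \left(\frac{14}{3} + \frac{1}{3} \cdot 294\right) = 784 + \left(\frac{14}{3} + 98\right) = 784 + \frac{308}{3} = \frac{2660}{3}$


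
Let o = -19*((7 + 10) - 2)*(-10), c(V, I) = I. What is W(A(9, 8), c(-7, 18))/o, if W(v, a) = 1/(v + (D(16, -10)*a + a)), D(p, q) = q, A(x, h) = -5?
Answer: -1/475950 ≈ -2.1011e-6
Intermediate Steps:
o = 2850 (o = -19*(17 - 2)*(-10) = -19*15*(-10) = -285*(-10) = 2850)
W(v, a) = 1/(v - 9*a) (W(v, a) = 1/(v + (-10*a + a)) = 1/(v - 9*a))
W(A(9, 8), c(-7, 18))/o = 1/(-5 - 9*18*2850) = (1/2850)/(-5 - 162) = (1/2850)/(-167) = -1/167*1/2850 = -1/475950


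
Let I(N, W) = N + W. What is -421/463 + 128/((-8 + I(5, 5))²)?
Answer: 14395/463 ≈ 31.091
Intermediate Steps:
-421/463 + 128/((-8 + I(5, 5))²) = -421/463 + 128/((-8 + (5 + 5))²) = -421*1/463 + 128/((-8 + 10)²) = -421/463 + 128/(2²) = -421/463 + 128/4 = -421/463 + 128*(¼) = -421/463 + 32 = 14395/463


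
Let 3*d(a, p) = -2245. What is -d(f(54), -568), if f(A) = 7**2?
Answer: 2245/3 ≈ 748.33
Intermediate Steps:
f(A) = 49
d(a, p) = -2245/3 (d(a, p) = (1/3)*(-2245) = -2245/3)
-d(f(54), -568) = -1*(-2245/3) = 2245/3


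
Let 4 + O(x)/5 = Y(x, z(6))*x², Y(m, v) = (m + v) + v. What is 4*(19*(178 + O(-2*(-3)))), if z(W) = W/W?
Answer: 121448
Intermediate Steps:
z(W) = 1
Y(m, v) = m + 2*v
O(x) = -20 + 5*x²*(2 + x) (O(x) = -20 + 5*((x + 2*1)*x²) = -20 + 5*((x + 2)*x²) = -20 + 5*((2 + x)*x²) = -20 + 5*(x²*(2 + x)) = -20 + 5*x²*(2 + x))
4*(19*(178 + O(-2*(-3)))) = 4*(19*(178 + (-20 + 5*(-2*(-3))²*(2 - 2*(-3))))) = 4*(19*(178 + (-20 + 5*6²*(2 + 6)))) = 4*(19*(178 + (-20 + 5*36*8))) = 4*(19*(178 + (-20 + 1440))) = 4*(19*(178 + 1420)) = 4*(19*1598) = 4*30362 = 121448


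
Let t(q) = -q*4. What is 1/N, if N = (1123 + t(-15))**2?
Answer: 1/1399489 ≈ 7.1455e-7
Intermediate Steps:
t(q) = -4*q
N = 1399489 (N = (1123 - 4*(-15))**2 = (1123 + 60)**2 = 1183**2 = 1399489)
1/N = 1/1399489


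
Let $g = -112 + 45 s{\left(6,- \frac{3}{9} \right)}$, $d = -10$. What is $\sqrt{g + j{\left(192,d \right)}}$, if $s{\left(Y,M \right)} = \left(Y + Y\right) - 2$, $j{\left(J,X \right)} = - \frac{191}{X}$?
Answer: $\frac{\sqrt{35710}}{10} \approx 18.897$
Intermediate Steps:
$s{\left(Y,M \right)} = -2 + 2 Y$ ($s{\left(Y,M \right)} = 2 Y - 2 = -2 + 2 Y$)
$g = 338$ ($g = -112 + 45 \left(-2 + 2 \cdot 6\right) = -112 + 45 \left(-2 + 12\right) = -112 + 45 \cdot 10 = -112 + 450 = 338$)
$\sqrt{g + j{\left(192,d \right)}} = \sqrt{338 - \frac{191}{-10}} = \sqrt{338 - - \frac{191}{10}} = \sqrt{338 + \frac{191}{10}} = \sqrt{\frac{3571}{10}} = \frac{\sqrt{35710}}{10}$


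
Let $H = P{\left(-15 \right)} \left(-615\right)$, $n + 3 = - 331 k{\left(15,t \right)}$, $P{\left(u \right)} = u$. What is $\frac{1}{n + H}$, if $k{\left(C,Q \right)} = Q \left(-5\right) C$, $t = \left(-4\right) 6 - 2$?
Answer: $- \frac{1}{636228} \approx -1.5718 \cdot 10^{-6}$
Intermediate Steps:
$t = -26$ ($t = -24 - 2 = -26$)
$k{\left(C,Q \right)} = - 5 C Q$ ($k{\left(C,Q \right)} = - 5 Q C = - 5 C Q$)
$n = -645453$ ($n = -3 - 331 \left(\left(-5\right) 15 \left(-26\right)\right) = -3 - 645450 = -645453$)
$H = 9225$ ($H = \left(-15\right) \left(-615\right) = 9225$)
$\frac{1}{n + H} = \frac{1}{-645453 + 9225} = \frac{1}{-636228} = - \frac{1}{636228}$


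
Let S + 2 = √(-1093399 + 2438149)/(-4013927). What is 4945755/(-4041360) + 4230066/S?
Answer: -18362111242329000156536647/8681708623288246992 + 42447940322955*√53790/32223219250283 ≈ -2.1147e+6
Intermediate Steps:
S = -2 - 5*√53790/4013927 (S = -2 + √(-1093399 + 2438149)/(-4013927) = -2 + √1344750*(-1/4013927) = -2 + (5*√53790)*(-1/4013927) = -2 - 5*√53790/4013927 ≈ -2.0003)
4945755/(-4041360) + 4230066/S = 4945755/(-4041360) + 4230066/(-2 - 5*√53790/4013927) = 4945755*(-1/4041360) + 4230066/(-2 - 5*√53790/4013927) = -329717/269424 + 4230066/(-2 - 5*√53790/4013927)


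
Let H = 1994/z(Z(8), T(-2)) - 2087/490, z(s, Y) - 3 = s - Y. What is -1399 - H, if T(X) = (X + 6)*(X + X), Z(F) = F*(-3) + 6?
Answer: -1660483/490 ≈ -3388.7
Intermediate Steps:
Z(F) = 6 - 3*F (Z(F) = -3*F + 6 = 6 - 3*F)
T(X) = 2*X*(6 + X) (T(X) = (6 + X)*(2*X) = 2*X*(6 + X))
z(s, Y) = 3 + s - Y (z(s, Y) = 3 + (s - Y) = 3 + s - Y)
H = 974973/490 (H = 1994/(3 + (6 - 3*8) - 2*(-2)*(6 - 2)) - 2087/490 = 1994/(3 + (6 - 24) - 2*(-2)*4) - 2087*1/490 = 1994/(3 - 18 - 1*(-16)) - 2087/490 = 1994/(3 - 18 + 16) - 2087/490 = 1994/1 - 2087/490 = 1994*1 - 2087/490 = 1994 - 2087/490 = 974973/490 ≈ 1989.7)
-1399 - H = -1399 - 1*974973/490 = -1399 - 974973/490 = -1660483/490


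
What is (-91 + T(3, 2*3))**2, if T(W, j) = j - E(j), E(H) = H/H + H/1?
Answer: 8464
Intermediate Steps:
E(H) = 1 + H (E(H) = 1 + H*1 = 1 + H)
T(W, j) = -1 (T(W, j) = j - (1 + j) = j + (-1 - j) = -1)
(-91 + T(3, 2*3))**2 = (-91 - 1)**2 = (-92)**2 = 8464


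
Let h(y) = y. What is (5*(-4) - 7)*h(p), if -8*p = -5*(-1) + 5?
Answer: 135/4 ≈ 33.750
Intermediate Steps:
p = -5/4 (p = -(-5*(-1) + 5)/8 = -(5 + 5)/8 = -⅛*10 = -5/4 ≈ -1.2500)
(5*(-4) - 7)*h(p) = (5*(-4) - 7)*(-5/4) = (-20 - 7)*(-5/4) = -27*(-5/4) = 135/4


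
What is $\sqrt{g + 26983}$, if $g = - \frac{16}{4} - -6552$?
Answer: $\sqrt{33531} \approx 183.11$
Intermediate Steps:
$g = 6548$ ($g = \left(-16\right) \frac{1}{4} + 6552 = -4 + 6552 = 6548$)
$\sqrt{g + 26983} = \sqrt{6548 + 26983} = \sqrt{33531}$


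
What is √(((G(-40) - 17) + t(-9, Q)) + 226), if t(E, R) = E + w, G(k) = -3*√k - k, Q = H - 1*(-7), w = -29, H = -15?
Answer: √(211 - 6*I*√10) ≈ 14.54 - 0.65244*I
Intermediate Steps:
Q = -8 (Q = -15 - 1*(-7) = -15 + 7 = -8)
G(k) = -k - 3*√k
t(E, R) = -29 + E (t(E, R) = E - 29 = -29 + E)
√(((G(-40) - 17) + t(-9, Q)) + 226) = √((((-1*(-40) - 6*I*√10) - 17) + (-29 - 9)) + 226) = √((((40 - 6*I*√10) - 17) - 38) + 226) = √(((23 - 6*I*√10) - 38) + 226) = √((-15 - 6*I*√10) + 226) = √(211 - 6*I*√10)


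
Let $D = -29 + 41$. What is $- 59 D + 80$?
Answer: $-628$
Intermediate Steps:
$D = 12$
$- 59 D + 80 = \left(-59\right) 12 + 80 = -708 + 80 = -628$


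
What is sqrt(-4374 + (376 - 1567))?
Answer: I*sqrt(5565) ≈ 74.599*I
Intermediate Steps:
sqrt(-4374 + (376 - 1567)) = sqrt(-4374 - 1191) = sqrt(-5565) = I*sqrt(5565)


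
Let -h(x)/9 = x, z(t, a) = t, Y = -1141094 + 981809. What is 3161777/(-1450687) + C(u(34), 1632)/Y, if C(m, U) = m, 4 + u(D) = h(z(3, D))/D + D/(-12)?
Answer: -3669177400636/1683529516935 ≈ -2.1795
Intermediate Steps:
Y = -159285
h(x) = -9*x
u(D) = -4 - 27/D - D/12 (u(D) = -4 + ((-9*3)/D + D/(-12)) = -4 + (-27/D + D*(-1/12)) = -4 + (-27/D - D/12) = -4 - 27/D - D/12)
3161777/(-1450687) + C(u(34), 1632)/Y = 3161777/(-1450687) + (-4 - 27/34 - 1/12*34)/(-159285) = 3161777*(-1/1450687) + (-4 - 27*1/34 - 17/6)*(-1/159285) = -3161777/1450687 + (-4 - 27/34 - 17/6)*(-1/159285) = -3161777/1450687 - 389/51*(-1/159285) = -3161777/1450687 + 389/8123535 = -3669177400636/1683529516935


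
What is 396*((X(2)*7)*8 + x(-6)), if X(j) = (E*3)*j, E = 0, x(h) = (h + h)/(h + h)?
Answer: 396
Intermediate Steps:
x(h) = 1 (x(h) = (2*h)/((2*h)) = (2*h)*(1/(2*h)) = 1)
X(j) = 0 (X(j) = (0*3)*j = 0*j = 0)
396*((X(2)*7)*8 + x(-6)) = 396*((0*7)*8 + 1) = 396*(0*8 + 1) = 396*(0 + 1) = 396*1 = 396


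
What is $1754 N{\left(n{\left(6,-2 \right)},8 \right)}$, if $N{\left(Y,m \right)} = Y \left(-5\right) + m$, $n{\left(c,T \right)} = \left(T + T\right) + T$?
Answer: $66652$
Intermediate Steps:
$n{\left(c,T \right)} = 3 T$ ($n{\left(c,T \right)} = 2 T + T = 3 T$)
$N{\left(Y,m \right)} = m - 5 Y$ ($N{\left(Y,m \right)} = - 5 Y + m = m - 5 Y$)
$1754 N{\left(n{\left(6,-2 \right)},8 \right)} = 1754 \left(8 - 5 \cdot 3 \left(-2\right)\right) = 1754 \left(8 - -30\right) = 1754 \left(8 + 30\right) = 1754 \cdot 38 = 66652$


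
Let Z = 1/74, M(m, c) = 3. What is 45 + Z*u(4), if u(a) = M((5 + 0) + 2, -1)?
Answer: 3333/74 ≈ 45.041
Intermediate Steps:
u(a) = 3
Z = 1/74 ≈ 0.013514
45 + Z*u(4) = 45 + (1/74)*3 = 45 + 3/74 = 3333/74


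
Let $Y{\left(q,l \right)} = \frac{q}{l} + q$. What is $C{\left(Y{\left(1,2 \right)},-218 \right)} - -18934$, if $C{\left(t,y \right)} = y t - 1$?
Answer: $18606$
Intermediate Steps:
$Y{\left(q,l \right)} = q + \frac{q}{l}$
$C{\left(t,y \right)} = -1 + t y$ ($C{\left(t,y \right)} = t y - 1 = -1 + t y$)
$C{\left(Y{\left(1,2 \right)},-218 \right)} - -18934 = \left(-1 + \left(1 + 1 \cdot \frac{1}{2}\right) \left(-218\right)\right) - -18934 = \left(-1 + \left(1 + 1 \cdot \frac{1}{2}\right) \left(-218\right)\right) + 18934 = \left(-1 + \left(1 + \frac{1}{2}\right) \left(-218\right)\right) + 18934 = \left(-1 + \frac{3}{2} \left(-218\right)\right) + 18934 = \left(-1 - 327\right) + 18934 = -328 + 18934 = 18606$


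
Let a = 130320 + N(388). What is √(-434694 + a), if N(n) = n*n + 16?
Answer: I*√153814 ≈ 392.19*I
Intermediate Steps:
N(n) = 16 + n² (N(n) = n² + 16 = 16 + n²)
a = 280880 (a = 130320 + (16 + 388²) = 130320 + (16 + 150544) = 130320 + 150560 = 280880)
√(-434694 + a) = √(-434694 + 280880) = √(-153814) = I*√153814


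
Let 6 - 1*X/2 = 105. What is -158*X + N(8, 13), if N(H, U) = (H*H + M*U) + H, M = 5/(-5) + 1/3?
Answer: 94042/3 ≈ 31347.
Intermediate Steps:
X = -198 (X = 12 - 2*105 = 12 - 210 = -198)
M = -⅔ (M = 5*(-⅕) + 1*(⅓) = -1 + ⅓ = -⅔ ≈ -0.66667)
N(H, U) = H + H² - 2*U/3 (N(H, U) = (H*H - 2*U/3) + H = (H² - 2*U/3) + H = H + H² - 2*U/3)
-158*X + N(8, 13) = -158*(-198) + (8 + 8² - ⅔*13) = 31284 + (8 + 64 - 26/3) = 31284 + 190/3 = 94042/3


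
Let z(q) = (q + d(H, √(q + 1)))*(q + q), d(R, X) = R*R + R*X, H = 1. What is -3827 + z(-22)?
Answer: -2903 - 44*I*√21 ≈ -2903.0 - 201.63*I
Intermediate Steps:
d(R, X) = R² + R*X
z(q) = 2*q*(1 + q + √(1 + q)) (z(q) = (q + 1*(1 + √(q + 1)))*(q + q) = (q + 1*(1 + √(1 + q)))*(2*q) = (q + (1 + √(1 + q)))*(2*q) = (1 + q + √(1 + q))*(2*q) = 2*q*(1 + q + √(1 + q)))
-3827 + z(-22) = -3827 + 2*(-22)*(1 - 22 + √(1 - 22)) = -3827 + 2*(-22)*(1 - 22 + √(-21)) = -3827 + 2*(-22)*(1 - 22 + I*√21) = -3827 + 2*(-22)*(-21 + I*√21) = -3827 + (924 - 44*I*√21) = -2903 - 44*I*√21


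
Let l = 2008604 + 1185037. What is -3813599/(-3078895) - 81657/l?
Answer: 1325316977216/1092542811855 ≈ 1.2131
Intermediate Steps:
l = 3193641
-3813599/(-3078895) - 81657/l = -3813599/(-3078895) - 81657/3193641 = -3813599*(-1/3078895) - 81657*1/3193641 = 3813599/3078895 - 9073/354849 = 1325316977216/1092542811855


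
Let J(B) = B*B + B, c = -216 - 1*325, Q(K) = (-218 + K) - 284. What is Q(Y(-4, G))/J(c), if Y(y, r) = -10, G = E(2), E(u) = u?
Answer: -128/73035 ≈ -0.0017526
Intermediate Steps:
G = 2
Q(K) = -502 + K
c = -541 (c = -216 - 325 = -541)
J(B) = B + B**2 (J(B) = B**2 + B = B + B**2)
Q(Y(-4, G))/J(c) = (-502 - 10)/((-541*(1 - 541))) = -512/((-541*(-540))) = -512/292140 = -512*1/292140 = -128/73035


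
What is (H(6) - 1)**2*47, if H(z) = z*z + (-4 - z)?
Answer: 29375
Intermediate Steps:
H(z) = -4 + z**2 - z (H(z) = z**2 + (-4 - z) = -4 + z**2 - z)
(H(6) - 1)**2*47 = ((-4 + 6**2 - 1*6) - 1)**2*47 = ((-4 + 36 - 6) - 1)**2*47 = (26 - 1)**2*47 = 25**2*47 = 625*47 = 29375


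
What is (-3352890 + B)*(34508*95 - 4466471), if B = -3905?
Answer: 3988580743745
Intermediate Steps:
(-3352890 + B)*(34508*95 - 4466471) = (-3352890 - 3905)*(34508*95 - 4466471) = -3356795*(3278260 - 4466471) = -3356795*(-1188211) = 3988580743745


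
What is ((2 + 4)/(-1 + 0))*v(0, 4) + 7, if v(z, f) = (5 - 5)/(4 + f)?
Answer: 7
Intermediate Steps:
v(z, f) = 0 (v(z, f) = 0/(4 + f) = 0)
((2 + 4)/(-1 + 0))*v(0, 4) + 7 = ((2 + 4)/(-1 + 0))*0 + 7 = (6/(-1))*0 + 7 = (6*(-1))*0 + 7 = -6*0 + 7 = 0 + 7 = 7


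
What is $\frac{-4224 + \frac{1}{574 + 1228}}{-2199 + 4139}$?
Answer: $- \frac{7611647}{3495880} \approx -2.1773$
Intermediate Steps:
$\frac{-4224 + \frac{1}{574 + 1228}}{-2199 + 4139} = \frac{-4224 + \frac{1}{1802}}{1940} = \left(-4224 + \frac{1}{1802}\right) \frac{1}{1940} = \left(- \frac{7611647}{1802}\right) \frac{1}{1940} = - \frac{7611647}{3495880}$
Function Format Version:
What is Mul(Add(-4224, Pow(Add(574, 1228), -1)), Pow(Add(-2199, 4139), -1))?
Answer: Rational(-7611647, 3495880) ≈ -2.1773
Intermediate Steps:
Mul(Add(-4224, Pow(Add(574, 1228), -1)), Pow(Add(-2199, 4139), -1)) = Mul(Add(-4224, Pow(1802, -1)), Pow(1940, -1)) = Mul(Add(-4224, Rational(1, 1802)), Rational(1, 1940)) = Mul(Rational(-7611647, 1802), Rational(1, 1940)) = Rational(-7611647, 3495880)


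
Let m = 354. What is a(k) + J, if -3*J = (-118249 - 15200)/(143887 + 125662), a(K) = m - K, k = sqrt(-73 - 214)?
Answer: 95464829/269549 - I*sqrt(287) ≈ 354.17 - 16.941*I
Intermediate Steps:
k = I*sqrt(287) (k = sqrt(-287) = I*sqrt(287) ≈ 16.941*I)
a(K) = 354 - K
J = 44483/269549 (J = -(-118249 - 15200)/(3*(143887 + 125662)) = -(-44483)/269549 = -1/3*(-133449/269549) = 44483/269549 ≈ 0.16503)
a(k) + J = (354 - I*sqrt(287)) + 44483/269549 = 95464829/269549 - I*sqrt(287)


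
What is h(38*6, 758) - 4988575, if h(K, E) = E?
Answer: -4987817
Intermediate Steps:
h(38*6, 758) - 4988575 = 758 - 4988575 = -4987817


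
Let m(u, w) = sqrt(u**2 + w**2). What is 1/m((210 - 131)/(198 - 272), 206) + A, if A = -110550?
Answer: -110550 + 74*sqrt(232385777)/232385777 ≈ -1.1055e+5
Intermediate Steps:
1/m((210 - 131)/(198 - 272), 206) + A = 1/(sqrt(((210 - 131)/(198 - 272))**2 + 206**2)) - 110550 = 1/(sqrt((79/(-74))**2 + 42436)) - 110550 = 1/(sqrt((79*(-1/74))**2 + 42436)) - 110550 = 1/(sqrt((-79/74)**2 + 42436)) - 110550 = 1/(sqrt(6241/5476 + 42436)) - 110550 = 1/(sqrt(232385777/5476)) - 110550 = 1/(sqrt(232385777)/74) - 110550 = 74*sqrt(232385777)/232385777 - 110550 = -110550 + 74*sqrt(232385777)/232385777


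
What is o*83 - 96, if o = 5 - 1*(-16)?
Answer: 1647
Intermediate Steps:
o = 21 (o = 5 + 16 = 21)
o*83 - 96 = 21*83 - 96 = 1743 - 96 = 1647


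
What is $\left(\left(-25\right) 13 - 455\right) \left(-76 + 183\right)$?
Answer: $-83460$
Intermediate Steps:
$\left(\left(-25\right) 13 - 455\right) \left(-76 + 183\right) = \left(-325 - 455\right) 107 = \left(-780\right) 107 = -83460$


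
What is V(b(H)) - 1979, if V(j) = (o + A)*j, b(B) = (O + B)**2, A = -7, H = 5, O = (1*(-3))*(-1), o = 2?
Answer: -2299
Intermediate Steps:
O = 3 (O = -3*(-1) = 3)
b(B) = (3 + B)**2
V(j) = -5*j (V(j) = (2 - 7)*j = -5*j)
V(b(H)) - 1979 = -5*(3 + 5)**2 - 1979 = -5*8**2 - 1979 = -5*64 - 1979 = -320 - 1979 = -2299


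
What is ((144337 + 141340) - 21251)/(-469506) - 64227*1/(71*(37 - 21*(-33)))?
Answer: -7310026907/4055749330 ≈ -1.8024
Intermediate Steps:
((144337 + 141340) - 21251)/(-469506) - 64227*1/(71*(37 - 21*(-33))) = (285677 - 21251)*(-1/469506) - 64227*1/(71*(37 + 693)) = 264426*(-1/469506) - 64227/(71*730) = -44071/78251 - 64227/51830 = -7310026907/4055749330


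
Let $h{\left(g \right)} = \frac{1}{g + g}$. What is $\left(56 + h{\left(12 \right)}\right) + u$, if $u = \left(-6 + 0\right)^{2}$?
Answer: $\frac{2209}{24} \approx 92.042$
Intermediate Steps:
$u = 36$ ($u = \left(-6\right)^{2} = 36$)
$h{\left(g \right)} = \frac{1}{2 g}$
$\left(56 + h{\left(12 \right)}\right) + u = \left(56 + \frac{1}{2 \cdot 12}\right) + 36 = \left(56 + \frac{1}{2} \cdot \frac{1}{12}\right) + 36 = \left(56 + \frac{1}{24}\right) + 36 = \frac{1345}{24} + 36 = \frac{2209}{24}$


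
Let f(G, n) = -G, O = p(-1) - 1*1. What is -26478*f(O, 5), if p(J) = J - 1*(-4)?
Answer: 52956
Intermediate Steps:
p(J) = 4 + J (p(J) = J + 4 = 4 + J)
O = 2 (O = (4 - 1) - 1*1 = 3 - 1 = 2)
-26478*f(O, 5) = -(-26478)*2 = -26478*(-2) = 52956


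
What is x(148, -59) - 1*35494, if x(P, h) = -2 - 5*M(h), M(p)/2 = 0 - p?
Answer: -36086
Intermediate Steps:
M(p) = -2*p (M(p) = 2*(0 - p) = 2*(-p) = -2*p)
x(P, h) = -2 + 10*h (x(P, h) = -2 - (-10)*h = -2 + 10*h)
x(148, -59) - 1*35494 = (-2 + 10*(-59)) - 1*35494 = (-2 - 590) - 35494 = -592 - 35494 = -36086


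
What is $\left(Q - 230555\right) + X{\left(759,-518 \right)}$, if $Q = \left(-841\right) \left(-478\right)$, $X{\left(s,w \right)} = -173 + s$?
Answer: $172029$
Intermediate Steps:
$Q = 401998$
$\left(Q - 230555\right) + X{\left(759,-518 \right)} = \left(401998 - 230555\right) + \left(-173 + 759\right) = 171443 + 586 = 172029$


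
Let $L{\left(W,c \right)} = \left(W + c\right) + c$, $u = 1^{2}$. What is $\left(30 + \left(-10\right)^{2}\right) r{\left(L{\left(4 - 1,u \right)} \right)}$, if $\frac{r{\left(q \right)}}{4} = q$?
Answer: $2600$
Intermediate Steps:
$u = 1$
$L{\left(W,c \right)} = W + 2 c$
$r{\left(q \right)} = 4 q$
$\left(30 + \left(-10\right)^{2}\right) r{\left(L{\left(4 - 1,u \right)} \right)} = \left(30 + \left(-10\right)^{2}\right) 4 \left(\left(4 - 1\right) + 2 \cdot 1\right) = \left(30 + 100\right) 4 \left(\left(4 - 1\right) + 2\right) = 130 \cdot 4 \left(3 + 2\right) = 130 \cdot 4 \cdot 5 = 130 \cdot 20 = 2600$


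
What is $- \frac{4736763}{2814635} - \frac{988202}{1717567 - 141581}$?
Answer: $- \frac{5123250054794}{2217912677555} \approx -2.3099$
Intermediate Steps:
$- \frac{4736763}{2814635} - \frac{988202}{1717567 - 141581} = \left(-4736763\right) \frac{1}{2814635} - \frac{988202}{1717567 - 141581} = - \frac{4736763}{2814635} - \frac{988202}{1575986} = - \frac{4736763}{2814635} - \frac{494101}{787993} = - \frac{5123250054794}{2217912677555}$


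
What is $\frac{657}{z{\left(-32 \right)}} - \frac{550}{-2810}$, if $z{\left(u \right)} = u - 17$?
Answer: $- \frac{181922}{13769} \approx -13.212$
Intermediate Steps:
$z{\left(u \right)} = -17 + u$ ($z{\left(u \right)} = u - 17 = -17 + u$)
$\frac{657}{z{\left(-32 \right)}} - \frac{550}{-2810} = \frac{657}{-17 - 32} - \frac{550}{-2810} = \frac{657}{-49} - - \frac{55}{281} = 657 \left(- \frac{1}{49}\right) + \frac{55}{281} = - \frac{657}{49} + \frac{55}{281} = - \frac{181922}{13769}$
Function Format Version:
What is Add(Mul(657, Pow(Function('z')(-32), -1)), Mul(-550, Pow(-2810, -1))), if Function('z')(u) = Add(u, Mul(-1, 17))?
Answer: Rational(-181922, 13769) ≈ -13.212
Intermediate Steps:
Function('z')(u) = Add(-17, u) (Function('z')(u) = Add(u, -17) = Add(-17, u))
Add(Mul(657, Pow(Function('z')(-32), -1)), Mul(-550, Pow(-2810, -1))) = Add(Mul(657, Pow(Add(-17, -32), -1)), Mul(-550, Pow(-2810, -1))) = Add(Mul(657, Pow(-49, -1)), Mul(-550, Rational(-1, 2810))) = Add(Mul(657, Rational(-1, 49)), Rational(55, 281)) = Add(Rational(-657, 49), Rational(55, 281)) = Rational(-181922, 13769)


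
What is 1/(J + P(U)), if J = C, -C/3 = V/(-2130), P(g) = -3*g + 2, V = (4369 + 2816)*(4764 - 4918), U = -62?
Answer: -71/97301 ≈ -0.00072969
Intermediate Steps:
V = -1106490 (V = 7185*(-154) = -1106490)
P(g) = 2 - 3*g
C = -110649/71 (C = -(-3319470)/(-2130) = -(-3319470)*(-1)/2130 = -3*36883/71 = -110649/71 ≈ -1558.4)
J = -110649/71 ≈ -1558.4
1/(J + P(U)) = 1/(-110649/71 + (2 - 3*(-62))) = 1/(-110649/71 + (2 + 186)) = 1/(-110649/71 + 188) = 1/(-97301/71) = -71/97301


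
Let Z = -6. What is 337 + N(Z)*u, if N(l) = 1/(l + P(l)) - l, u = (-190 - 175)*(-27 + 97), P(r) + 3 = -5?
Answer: -151138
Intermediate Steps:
P(r) = -8 (P(r) = -3 - 5 = -8)
u = -25550 (u = -365*70 = -25550)
N(l) = 1/(-8 + l) - l (N(l) = 1/(l - 8) - l = 1/(-8 + l) - l)
337 + N(Z)*u = 337 + ((1 - 1*(-6)² + 8*(-6))/(-8 - 6))*(-25550) = 337 + ((1 - 1*36 - 48)/(-14))*(-25550) = 337 - (1 - 36 - 48)/14*(-25550) = 337 - 1/14*(-83)*(-25550) = 337 + (83/14)*(-25550) = 337 - 151475 = -151138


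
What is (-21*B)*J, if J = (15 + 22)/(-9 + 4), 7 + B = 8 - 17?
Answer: -12432/5 ≈ -2486.4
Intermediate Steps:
B = -16 (B = -7 + (8 - 17) = -7 - 9 = -16)
J = -37/5 (J = 37/(-5) = 37*(-⅕) = -37/5 ≈ -7.4000)
(-21*B)*J = -21*(-16)*(-37/5) = 336*(-37/5) = -12432/5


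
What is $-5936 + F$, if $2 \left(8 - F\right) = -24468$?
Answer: $6306$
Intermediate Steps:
$F = 12242$ ($F = 8 - -12234 = 8 + 12234 = 12242$)
$-5936 + F = -5936 + 12242 = 6306$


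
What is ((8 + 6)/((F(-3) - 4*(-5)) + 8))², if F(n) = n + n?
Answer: 49/121 ≈ 0.40496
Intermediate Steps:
F(n) = 2*n
((8 + 6)/((F(-3) - 4*(-5)) + 8))² = ((8 + 6)/((2*(-3) - 4*(-5)) + 8))² = (14/((-6 + 20) + 8))² = (14/(14 + 8))² = (14/22)² = (14*(1/22))² = (7/11)² = 49/121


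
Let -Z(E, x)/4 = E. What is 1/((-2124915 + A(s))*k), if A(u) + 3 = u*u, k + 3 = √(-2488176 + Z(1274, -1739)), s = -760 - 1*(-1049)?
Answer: 3/5089776353557 + 2*I*√623318/5089776353557 ≈ 5.8942e-13 + 3.1023e-10*I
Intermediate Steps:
s = 289 (s = -760 + 1049 = 289)
Z(E, x) = -4*E
k = -3 + 2*I*√623318 (k = -3 + √(-2488176 - 4*1274) = -3 + √(-2488176 - 5096) = -3 + √(-2493272) = -3 + 2*I*√623318 ≈ -3.0 + 1579.0*I)
A(u) = -3 + u² (A(u) = -3 + u*u = -3 + u²)
1/((-2124915 + A(s))*k) = 1/((-2124915 + (-3 + 289²))*(-3 + 2*I*√623318)) = 1/((-2124915 + (-3 + 83521))*(-3 + 2*I*√623318)) = 1/((-2124915 + 83518)*(-3 + 2*I*√623318)) = 1/((-2041397)*(-3 + 2*I*√623318)) = -1/(2041397*(-3 + 2*I*√623318))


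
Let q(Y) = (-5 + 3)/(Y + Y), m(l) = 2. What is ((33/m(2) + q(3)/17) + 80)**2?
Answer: 96845281/10404 ≈ 9308.5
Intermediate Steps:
q(Y) = -1/Y (q(Y) = -2*1/(2*Y) = -1/Y)
((33/m(2) + q(3)/17) + 80)**2 = ((33/2 - 1/3/17) + 80)**2 = ((33*(1/2) - 1*1/3*(1/17)) + 80)**2 = ((33/2 - 1/3*1/17) + 80)**2 = ((33/2 - 1/51) + 80)**2 = (1681/102 + 80)**2 = (9841/102)**2 = 96845281/10404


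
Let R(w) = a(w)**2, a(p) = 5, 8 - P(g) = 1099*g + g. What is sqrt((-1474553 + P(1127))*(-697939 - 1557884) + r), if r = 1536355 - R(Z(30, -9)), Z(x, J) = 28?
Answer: sqrt(6122857834965) ≈ 2.4744e+6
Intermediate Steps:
P(g) = 8 - 1100*g (P(g) = 8 - (1099*g + g) = 8 - 1100*g)
R(w) = 25 (R(w) = 5**2 = 25)
r = 1536330 (r = 1536355 - 1*25 = 1536355 - 25 = 1536330)
sqrt((-1474553 + P(1127))*(-697939 - 1557884) + r) = sqrt((-1474553 + (8 - 1100*1127))*(-697939 - 1557884) + 1536330) = sqrt((-1474553 + (8 - 1239700))*(-2255823) + 1536330) = sqrt((-1474553 - 1239692)*(-2255823) + 1536330) = sqrt(-2714245*(-2255823) + 1536330) = sqrt(6122856298635 + 1536330) = sqrt(6122857834965)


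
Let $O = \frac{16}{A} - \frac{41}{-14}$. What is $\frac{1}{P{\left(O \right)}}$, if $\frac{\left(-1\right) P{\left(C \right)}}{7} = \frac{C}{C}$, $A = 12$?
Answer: $- \frac{1}{7} \approx -0.14286$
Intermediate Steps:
$O = \frac{179}{42}$ ($O = \frac{16}{12} - \frac{41}{-14} = 16 \cdot \frac{1}{12} - - \frac{41}{14} = \frac{4}{3} + \frac{41}{14} = \frac{179}{42} \approx 4.2619$)
$P{\left(C \right)} = -7$ ($P{\left(C \right)} = - 7 \frac{C}{C} = \left(-7\right) 1 = -7$)
$\frac{1}{P{\left(O \right)}} = \frac{1}{-7} = - \frac{1}{7}$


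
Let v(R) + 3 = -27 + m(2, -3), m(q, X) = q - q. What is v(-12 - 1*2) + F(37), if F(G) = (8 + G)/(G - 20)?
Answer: -465/17 ≈ -27.353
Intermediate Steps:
F(G) = (8 + G)/(-20 + G)
m(q, X) = 0
v(R) = -30 (v(R) = -3 + (-27 + 0) = -3 - 27 = -30)
v(-12 - 1*2) + F(37) = -30 + (8 + 37)/(-20 + 37) = -30 + 45/17 = -465/17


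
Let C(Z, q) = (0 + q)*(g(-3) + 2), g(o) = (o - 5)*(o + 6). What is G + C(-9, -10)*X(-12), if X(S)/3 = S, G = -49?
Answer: -7969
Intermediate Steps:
X(S) = 3*S
g(o) = (-5 + o)*(6 + o)
C(Z, q) = -22*q (C(Z, q) = (0 + q)*((-30 - 3 + (-3)**2) + 2) = q*((-30 - 3 + 9) + 2) = q*(-24 + 2) = q*(-22) = -22*q)
G + C(-9, -10)*X(-12) = -49 + (-22*(-10))*(3*(-12)) = -49 + 220*(-36) = -49 - 7920 = -7969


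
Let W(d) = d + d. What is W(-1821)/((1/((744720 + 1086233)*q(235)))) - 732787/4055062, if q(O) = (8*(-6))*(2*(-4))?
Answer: -943959095945650745/368642 ≈ -2.5606e+12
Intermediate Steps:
W(d) = 2*d
q(O) = 384 (q(O) = -48*(-8) = 384)
W(-1821)/((1/((744720 + 1086233)*q(235)))) - 732787/4055062 = (2*(-1821))/((1/((744720 + 1086233)*384))) - 732787/4055062 = -3642/((1/384)/1830953) - 732787*1/4055062 = -3642/((1/1830953)*(1/384)) - 66617/368642 = -3642/1/703085952 - 66617/368642 = -3642*703085952 - 66617/368642 = -2560639037184 - 66617/368642 = -943959095945650745/368642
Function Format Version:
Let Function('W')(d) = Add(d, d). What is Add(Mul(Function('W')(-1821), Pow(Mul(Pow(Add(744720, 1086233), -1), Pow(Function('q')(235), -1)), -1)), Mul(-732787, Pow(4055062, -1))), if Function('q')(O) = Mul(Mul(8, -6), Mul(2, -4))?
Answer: Rational(-943959095945650745, 368642) ≈ -2.5606e+12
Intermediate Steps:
Function('W')(d) = Mul(2, d)
Function('q')(O) = 384 (Function('q')(O) = Mul(-48, -8) = 384)
Add(Mul(Function('W')(-1821), Pow(Mul(Pow(Add(744720, 1086233), -1), Pow(Function('q')(235), -1)), -1)), Mul(-732787, Pow(4055062, -1))) = Add(Mul(Mul(2, -1821), Pow(Mul(Pow(Add(744720, 1086233), -1), Pow(384, -1)), -1)), Mul(-732787, Pow(4055062, -1))) = Add(Mul(-3642, Pow(Mul(Pow(1830953, -1), Rational(1, 384)), -1)), Mul(-732787, Rational(1, 4055062))) = Add(Mul(-3642, Pow(Mul(Rational(1, 1830953), Rational(1, 384)), -1)), Rational(-66617, 368642)) = Add(Mul(-3642, Pow(Rational(1, 703085952), -1)), Rational(-66617, 368642)) = Add(Mul(-3642, 703085952), Rational(-66617, 368642)) = Add(-2560639037184, Rational(-66617, 368642)) = Rational(-943959095945650745, 368642)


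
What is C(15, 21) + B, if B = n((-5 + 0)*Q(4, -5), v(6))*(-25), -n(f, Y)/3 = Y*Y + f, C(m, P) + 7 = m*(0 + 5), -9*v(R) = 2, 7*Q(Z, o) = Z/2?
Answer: -6698/189 ≈ -35.439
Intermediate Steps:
Q(Z, o) = Z/14 (Q(Z, o) = (Z/2)/7 = Z/14)
v(R) = -2/9 (v(R) = -⅑*2 = -2/9)
C(m, P) = -7 + 5*m (C(m, P) = -7 + m*(0 + 5) = -7 + m*5 = -7 + 5*m)
n(f, Y) = -3*f - 3*Y² (n(f, Y) = -3*(Y*Y + f) = -3*(Y² + f) = -3*(f + Y²) = -3*f - 3*Y²)
B = -19550/189 (B = (-3*(-5 + 0)*(1/14)*4 - 3*(-2/9)²)*(-25) = (-(-15)*2/7 - 3*4/81)*(-25) = (-3*(-10/7) - 4/27)*(-25) = (30/7 - 4/27)*(-25) = (782/189)*(-25) = -19550/189 ≈ -103.44)
C(15, 21) + B = (-7 + 5*15) - 19550/189 = (-7 + 75) - 19550/189 = 68 - 19550/189 = -6698/189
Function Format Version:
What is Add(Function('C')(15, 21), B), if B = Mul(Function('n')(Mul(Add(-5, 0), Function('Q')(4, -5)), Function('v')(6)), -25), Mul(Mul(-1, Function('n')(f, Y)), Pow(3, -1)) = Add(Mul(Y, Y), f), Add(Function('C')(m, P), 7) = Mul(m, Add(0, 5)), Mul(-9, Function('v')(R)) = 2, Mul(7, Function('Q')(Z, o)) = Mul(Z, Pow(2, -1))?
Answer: Rational(-6698, 189) ≈ -35.439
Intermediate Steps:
Function('Q')(Z, o) = Mul(Rational(1, 14), Z) (Function('Q')(Z, o) = Mul(Rational(1, 7), Mul(Z, Pow(2, -1))) = Mul(Rational(1, 7), Mul(Z, Rational(1, 2))) = Mul(Rational(1, 7), Mul(Rational(1, 2), Z)) = Mul(Rational(1, 14), Z))
Function('v')(R) = Rational(-2, 9) (Function('v')(R) = Mul(Rational(-1, 9), 2) = Rational(-2, 9))
Function('C')(m, P) = Add(-7, Mul(5, m)) (Function('C')(m, P) = Add(-7, Mul(m, Add(0, 5))) = Add(-7, Mul(m, 5)) = Add(-7, Mul(5, m)))
Function('n')(f, Y) = Add(Mul(-3, f), Mul(-3, Pow(Y, 2))) (Function('n')(f, Y) = Mul(-3, Add(Mul(Y, Y), f)) = Mul(-3, Add(Pow(Y, 2), f)) = Mul(-3, Add(f, Pow(Y, 2))) = Add(Mul(-3, f), Mul(-3, Pow(Y, 2))))
B = Rational(-19550, 189) (B = Mul(Add(Mul(-3, Mul(Add(-5, 0), Mul(Rational(1, 14), 4))), Mul(-3, Pow(Rational(-2, 9), 2))), -25) = Mul(Add(Mul(-3, Mul(-5, Rational(2, 7))), Mul(-3, Rational(4, 81))), -25) = Mul(Add(Mul(-3, Rational(-10, 7)), Rational(-4, 27)), -25) = Mul(Add(Rational(30, 7), Rational(-4, 27)), -25) = Mul(Rational(782, 189), -25) = Rational(-19550, 189) ≈ -103.44)
Add(Function('C')(15, 21), B) = Add(Add(-7, Mul(5, 15)), Rational(-19550, 189)) = Add(Add(-7, 75), Rational(-19550, 189)) = Add(68, Rational(-19550, 189)) = Rational(-6698, 189)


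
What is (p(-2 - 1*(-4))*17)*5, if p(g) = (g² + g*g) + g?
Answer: 850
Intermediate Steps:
p(g) = g + 2*g² (p(g) = (g² + g²) + g = 2*g² + g = g + 2*g²)
(p(-2 - 1*(-4))*17)*5 = (((-2 - 1*(-4))*(1 + 2*(-2 - 1*(-4))))*17)*5 = (((-2 + 4)*(1 + 2*(-2 + 4)))*17)*5 = ((2*(1 + 2*2))*17)*5 = ((2*(1 + 4))*17)*5 = ((2*5)*17)*5 = (10*17)*5 = 170*5 = 850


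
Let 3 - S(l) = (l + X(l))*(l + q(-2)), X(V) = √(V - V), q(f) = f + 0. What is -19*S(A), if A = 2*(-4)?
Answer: 1463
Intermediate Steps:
q(f) = f
A = -8
X(V) = 0 (X(V) = √0 = 0)
S(l) = 3 - l*(-2 + l) (S(l) = 3 - (l + 0)*(l - 2) = 3 - l*(-2 + l))
-19*S(A) = -19*(3 - 1*(-8)² + 2*(-8)) = -19*(3 - 1*64 - 16) = -19*(3 - 64 - 16) = -19*(-77) = 1463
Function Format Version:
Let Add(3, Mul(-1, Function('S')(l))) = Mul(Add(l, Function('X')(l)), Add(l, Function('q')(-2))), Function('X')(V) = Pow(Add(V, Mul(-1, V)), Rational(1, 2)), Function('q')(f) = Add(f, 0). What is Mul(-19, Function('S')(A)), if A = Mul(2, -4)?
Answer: 1463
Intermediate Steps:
Function('q')(f) = f
A = -8
Function('X')(V) = 0 (Function('X')(V) = Pow(0, Rational(1, 2)) = 0)
Function('S')(l) = Add(3, Mul(-1, l, Add(-2, l))) (Function('S')(l) = Add(3, Mul(-1, Mul(Add(l, 0), Add(l, -2)))) = Add(3, Mul(-1, Mul(l, Add(-2, l)))) = Add(3, Mul(-1, l, Add(-2, l))))
Mul(-19, Function('S')(A)) = Mul(-19, Add(3, Mul(-1, Pow(-8, 2)), Mul(2, -8))) = Mul(-19, Add(3, Mul(-1, 64), -16)) = Mul(-19, Add(3, -64, -16)) = Mul(-19, -77) = 1463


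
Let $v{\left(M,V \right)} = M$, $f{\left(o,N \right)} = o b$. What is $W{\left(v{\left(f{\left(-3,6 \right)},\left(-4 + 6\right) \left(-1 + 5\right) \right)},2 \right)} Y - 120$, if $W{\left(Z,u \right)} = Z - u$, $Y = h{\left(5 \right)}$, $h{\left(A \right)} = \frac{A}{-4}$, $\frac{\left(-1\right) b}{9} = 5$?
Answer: $- \frac{1145}{4} \approx -286.25$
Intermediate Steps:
$b = -45$ ($b = \left(-9\right) 5 = -45$)
$h{\left(A \right)} = - \frac{A}{4}$ ($h{\left(A \right)} = A \left(- \frac{1}{4}\right) = - \frac{A}{4}$)
$f{\left(o,N \right)} = - 45 o$ ($f{\left(o,N \right)} = o \left(-45\right) = - 45 o$)
$Y = - \frac{5}{4}$ ($Y = \left(- \frac{1}{4}\right) 5 = - \frac{5}{4} \approx -1.25$)
$W{\left(v{\left(f{\left(-3,6 \right)},\left(-4 + 6\right) \left(-1 + 5\right) \right)},2 \right)} Y - 120 = \left(\left(-45\right) \left(-3\right) - 2\right) \left(- \frac{5}{4}\right) - 120 = \left(135 - 2\right) \left(- \frac{5}{4}\right) - 120 = 133 \left(- \frac{5}{4}\right) - 120 = - \frac{665}{4} - 120 = - \frac{1145}{4}$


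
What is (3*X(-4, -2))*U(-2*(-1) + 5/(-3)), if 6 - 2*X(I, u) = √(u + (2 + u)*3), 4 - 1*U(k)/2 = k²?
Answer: 70 - 35*I*√2/3 ≈ 70.0 - 16.499*I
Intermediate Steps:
U(k) = 8 - 2*k²
X(I, u) = 3 - √(6 + 4*u)/2 (X(I, u) = 3 - √(u + (2 + u)*3)/2 = 3 - √(u + (6 + 3*u))/2 = 3 - √(6 + 4*u)/2)
(3*X(-4, -2))*U(-2*(-1) + 5/(-3)) = (3*(3 - √(6 + 4*(-2))/2))*(8 - 2*(-2*(-1) + 5/(-3))²) = (3*(3 - √(6 - 8)/2))*(8 - 2*(2 + 5*(-⅓))²) = (3*(3 - I*√2/2))*(8 - 2*(2 - 5/3)²) = (3*(3 - I*√2/2))*(8 - 2*(⅓)²) = (3*(3 - I*√2/2))*(8 - 2*⅑) = (9 - 3*I*√2/2)*(8 - 2/9) = (9 - 3*I*√2/2)*(70/9) = 70 - 35*I*√2/3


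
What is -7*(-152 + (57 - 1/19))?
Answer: 12642/19 ≈ 665.37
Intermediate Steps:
-7*(-152 + (57 - 1/19)) = -7*(-152 + 1082/19) = -7*(-1806/19) = 12642/19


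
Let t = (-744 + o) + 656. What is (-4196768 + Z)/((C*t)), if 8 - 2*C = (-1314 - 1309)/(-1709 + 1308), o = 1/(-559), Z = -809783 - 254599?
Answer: 36287203780/442737 ≈ 81961.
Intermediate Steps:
Z = -1064382
o = -1/559 ≈ -0.0017889
t = -49193/559 (t = (-744 - 1/559) + 656 = -415897/559 + 656 = -49193/559 ≈ -88.002)
C = 585/802 (C = 4 - (-1314 - 1309)/(2*(-1709 + 1308)) = 4 - (-2623)/(2*(-401)) = 4 - (-2623)*(-1)/(2*401) = 4 - 1/2*2623/401 = 4 - 2623/802 = 585/802 ≈ 0.72943)
(-4196768 + Z)/((C*t)) = (-4196768 - 1064382)/(((585/802)*(-49193/559))) = -5261150/(-2213685/34486) = -5261150*(-34486/2213685) = 36287203780/442737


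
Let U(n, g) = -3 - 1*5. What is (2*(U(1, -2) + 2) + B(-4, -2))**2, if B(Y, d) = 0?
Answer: 144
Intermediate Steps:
U(n, g) = -8 (U(n, g) = -3 - 5 = -8)
(2*(U(1, -2) + 2) + B(-4, -2))**2 = (2*(-8 + 2) + 0)**2 = (2*(-6) + 0)**2 = (-12 + 0)**2 = (-12)**2 = 144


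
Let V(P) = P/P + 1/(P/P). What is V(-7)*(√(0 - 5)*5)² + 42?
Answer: -208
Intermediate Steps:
V(P) = 2 (V(P) = 1 + 1/1 = 1 + 1*1 = 1 + 1 = 2)
V(-7)*(√(0 - 5)*5)² + 42 = 2*(√(0 - 5)*5)² + 42 = 2*(√(-5)*5)² + 42 = 2*((I*√5)*5)² + 42 = 2*(5*I*√5)² + 42 = 2*(-125) + 42 = -250 + 42 = -208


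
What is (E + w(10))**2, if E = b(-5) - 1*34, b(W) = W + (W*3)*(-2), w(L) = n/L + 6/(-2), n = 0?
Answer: 144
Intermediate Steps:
w(L) = -3 (w(L) = 0/L + 6/(-2) = 0 + 6*(-1/2) = 0 - 3 = -3)
b(W) = -5*W (b(W) = W + (3*W)*(-2) = W - 6*W = -5*W)
E = -9 (E = -5*(-5) - 1*34 = 25 - 34 = -9)
(E + w(10))**2 = (-9 - 3)**2 = (-12)**2 = 144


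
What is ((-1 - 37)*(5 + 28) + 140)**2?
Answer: 1240996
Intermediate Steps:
((-1 - 37)*(5 + 28) + 140)**2 = (-38*33 + 140)**2 = (-1254 + 140)**2 = (-1114)**2 = 1240996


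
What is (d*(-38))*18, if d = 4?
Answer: -2736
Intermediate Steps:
(d*(-38))*18 = (4*(-38))*18 = -152*18 = -2736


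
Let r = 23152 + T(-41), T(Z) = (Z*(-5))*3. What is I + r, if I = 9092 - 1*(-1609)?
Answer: 34468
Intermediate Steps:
T(Z) = -15*Z (T(Z) = -5*Z*3 = -15*Z)
I = 10701 (I = 9092 + 1609 = 10701)
r = 23767 (r = 23152 - 15*(-41) = 23152 + 615 = 23767)
I + r = 10701 + 23767 = 34468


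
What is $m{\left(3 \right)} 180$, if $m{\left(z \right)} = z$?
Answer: $540$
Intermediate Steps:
$m{\left(3 \right)} 180 = 3 \cdot 180 = 540$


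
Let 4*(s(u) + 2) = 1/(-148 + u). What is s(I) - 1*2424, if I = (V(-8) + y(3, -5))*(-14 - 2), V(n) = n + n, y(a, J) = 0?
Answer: -1048031/432 ≈ -2426.0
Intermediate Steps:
V(n) = 2*n
I = 256 (I = (2*(-8) + 0)*(-14 - 2) = (-16 + 0)*(-16) = -16*(-16) = 256)
s(u) = -2 + 1/(4*(-148 + u))
s(I) - 1*2424 = (1185 - 8*256)/(4*(-148 + 256)) - 1*2424 = (1/4)*(1185 - 2048)/108 - 2424 = (1/4)*(1/108)*(-863) - 2424 = -863/432 - 2424 = -1048031/432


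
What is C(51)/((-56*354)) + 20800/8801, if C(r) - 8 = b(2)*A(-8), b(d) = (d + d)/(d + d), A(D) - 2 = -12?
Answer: 15859877/6710424 ≈ 2.3635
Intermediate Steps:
A(D) = -10 (A(D) = 2 - 12 = -10)
b(d) = 1 (b(d) = (2*d)/((2*d)) = (2*d)*(1/(2*d)) = 1)
C(r) = -2 (C(r) = 8 + 1*(-10) = 8 - 10 = -2)
C(51)/((-56*354)) + 20800/8801 = -2/((-56*354)) + 20800/8801 = -2/(-19824) + 20800*(1/8801) = -2*(-1/19824) + 1600/677 = 1/9912 + 1600/677 = 15859877/6710424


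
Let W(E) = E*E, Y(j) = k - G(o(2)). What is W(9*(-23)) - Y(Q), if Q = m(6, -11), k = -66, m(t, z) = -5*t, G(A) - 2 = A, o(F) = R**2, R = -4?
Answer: 42933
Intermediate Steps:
o(F) = 16 (o(F) = (-4)**2 = 16)
G(A) = 2 + A
Q = -30 (Q = -5*6 = -30)
Y(j) = -84 (Y(j) = -66 - (2 + 16) = -66 - 1*18 = -66 - 18 = -84)
W(E) = E**2
W(9*(-23)) - Y(Q) = (9*(-23))**2 - 1*(-84) = (-207)**2 + 84 = 42849 + 84 = 42933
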